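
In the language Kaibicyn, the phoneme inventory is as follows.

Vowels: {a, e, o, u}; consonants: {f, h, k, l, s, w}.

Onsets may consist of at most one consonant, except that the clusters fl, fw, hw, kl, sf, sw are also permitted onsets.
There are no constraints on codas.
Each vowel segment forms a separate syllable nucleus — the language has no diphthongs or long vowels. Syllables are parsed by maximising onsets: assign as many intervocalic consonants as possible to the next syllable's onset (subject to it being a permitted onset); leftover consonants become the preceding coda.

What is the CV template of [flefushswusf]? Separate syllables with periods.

CCV.CVCC.CCVCC

Vowels present: e, u, u; each is a nucleus, giving 3 syllables.
σ1/σ2 boundary: /f/ is a single consonant, so it becomes the next onset.
σ2/σ3 boundary: /shsw/ — longest licit onset from the right is /sw/, leaving /sh/ as coda.
Putting it together: fle.fush.swusf.
Mapping each syllable to C/V: /fle/ → CCV, /fush/ → CVCC, /swusf/ → CCVCC.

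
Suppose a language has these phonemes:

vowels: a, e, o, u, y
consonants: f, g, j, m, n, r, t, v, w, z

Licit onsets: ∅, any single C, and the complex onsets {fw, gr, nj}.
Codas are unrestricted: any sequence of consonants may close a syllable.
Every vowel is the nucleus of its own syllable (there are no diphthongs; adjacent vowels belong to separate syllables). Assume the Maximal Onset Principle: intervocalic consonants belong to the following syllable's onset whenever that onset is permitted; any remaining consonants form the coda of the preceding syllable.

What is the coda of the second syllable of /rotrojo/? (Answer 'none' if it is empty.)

Nuclei (vowels): o, o, o → 3 syllables.
σ1/σ2 boundary: cluster /tr/ — the longest permitted-onset suffix is /r/; onset = /r/, preceding coda = /t/.
σ2/σ3 boundary: /j/ is a single consonant, so it becomes the next onset.
Syllabification: rot.ro.jo.
Syllable 2 is /ro/: onset /r/, nucleus /o/, coda ∅.

none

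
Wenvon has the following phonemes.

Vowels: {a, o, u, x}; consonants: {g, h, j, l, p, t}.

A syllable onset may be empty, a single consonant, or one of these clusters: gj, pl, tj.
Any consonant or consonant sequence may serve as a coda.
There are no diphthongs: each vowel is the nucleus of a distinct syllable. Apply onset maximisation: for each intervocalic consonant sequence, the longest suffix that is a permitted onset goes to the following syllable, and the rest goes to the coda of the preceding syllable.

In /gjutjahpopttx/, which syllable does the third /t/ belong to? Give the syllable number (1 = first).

The vowels are u, a, o, x — 4 nuclei, so 4 syllables.
Between /u/ (V1) and /a/ (V2): /tj/ is a licit onset in full, so it all attaches to the next syllable.
Between /a/ (V2) and /o/ (V3): /hp/; trying suffixes from longest down, /p/ is the first permitted one, so coda /h/ | onset /p/.
Between /o/ (V3) and /x/ (V4): cluster /ptt/ — the longest permitted-onset suffix is /t/; onset = /t/, preceding coda = /pt/.
Putting it together: gju.tjah.popt.tx.
The third /t/ is in the onset of syllable 4 (/tx/).

4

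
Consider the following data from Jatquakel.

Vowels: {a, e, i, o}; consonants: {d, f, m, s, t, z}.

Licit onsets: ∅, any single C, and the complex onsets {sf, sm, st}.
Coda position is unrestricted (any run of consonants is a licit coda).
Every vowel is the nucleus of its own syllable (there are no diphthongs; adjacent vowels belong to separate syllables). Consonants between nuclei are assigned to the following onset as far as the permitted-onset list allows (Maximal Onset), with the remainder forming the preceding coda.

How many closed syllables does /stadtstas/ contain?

The vowels are a, a — 2 nuclei, so 2 syllables.
V1 /a/ – V2 /a/: /dtst/; trying suffixes from longest down, /st/ is the first permitted one, so coda /dt/ | onset /st/.
Syllabification: stadt.stas.
Classifying each syllable: /stadt/ (closed), /stas/ (closed).
Closed syllables: 2.

2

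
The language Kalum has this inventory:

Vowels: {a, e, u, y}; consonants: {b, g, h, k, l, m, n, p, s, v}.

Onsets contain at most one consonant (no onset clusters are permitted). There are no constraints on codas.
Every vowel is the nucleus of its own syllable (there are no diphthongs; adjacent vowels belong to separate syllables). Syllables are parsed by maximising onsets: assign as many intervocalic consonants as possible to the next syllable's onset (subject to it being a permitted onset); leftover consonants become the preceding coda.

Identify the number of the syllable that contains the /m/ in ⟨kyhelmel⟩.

3

Vowels present: y, e, e; each is a nucleus, giving 3 syllables.
V1 /y/ – V2 /e/: just /h/ — single C goes to the following onset.
V2 /e/ – V3 /e/: /lm/; trying suffixes from longest down, /m/ is the first permitted one, so coda /l/ | onset /m/.
Result: ky.hel.mel.
The /m/ is in the onset of syllable 3 (/mel/).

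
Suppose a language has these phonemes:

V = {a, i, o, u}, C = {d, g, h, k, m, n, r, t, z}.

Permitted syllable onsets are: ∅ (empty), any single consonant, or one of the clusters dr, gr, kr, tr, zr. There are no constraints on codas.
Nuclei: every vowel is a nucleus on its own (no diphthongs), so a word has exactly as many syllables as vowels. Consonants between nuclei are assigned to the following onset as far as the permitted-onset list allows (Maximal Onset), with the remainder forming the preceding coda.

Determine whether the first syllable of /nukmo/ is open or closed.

Nuclei (vowels): u, o → 2 syllables.
Between /u/ (V1) and /o/ (V2): /km/ splits as /k/ + /m/ (/m/ is the longest suffix that is a licit onset).
Syllabification: nuk.mo.
Syllable 1 is /nuk/ with coda /k/, so it is closed.

closed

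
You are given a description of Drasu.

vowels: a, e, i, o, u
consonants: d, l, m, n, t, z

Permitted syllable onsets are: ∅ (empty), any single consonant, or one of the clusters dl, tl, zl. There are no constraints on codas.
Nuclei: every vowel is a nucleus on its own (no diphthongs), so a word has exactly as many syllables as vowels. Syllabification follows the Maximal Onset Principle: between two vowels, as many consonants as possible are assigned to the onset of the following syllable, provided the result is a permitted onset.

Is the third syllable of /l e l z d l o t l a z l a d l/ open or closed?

Nuclei (vowels): e, o, a, a → 4 syllables.
σ1/σ2 boundary: /lzdl/ — longest licit onset from the right is /dl/, leaving /lz/ as coda.
σ2/σ3 boundary: cluster /tl/ — /tl/ is itself a permitted onset, so the whole cluster goes right; preceding coda = ∅.
σ3/σ4 boundary: /zl/ is a licit onset in full, so it all attaches to the next syllable.
Putting it together: lelz.dlo.tla.zladl.
Syllable 3 is /tla/; it ends in its nucleus with no coda, so it is open.

open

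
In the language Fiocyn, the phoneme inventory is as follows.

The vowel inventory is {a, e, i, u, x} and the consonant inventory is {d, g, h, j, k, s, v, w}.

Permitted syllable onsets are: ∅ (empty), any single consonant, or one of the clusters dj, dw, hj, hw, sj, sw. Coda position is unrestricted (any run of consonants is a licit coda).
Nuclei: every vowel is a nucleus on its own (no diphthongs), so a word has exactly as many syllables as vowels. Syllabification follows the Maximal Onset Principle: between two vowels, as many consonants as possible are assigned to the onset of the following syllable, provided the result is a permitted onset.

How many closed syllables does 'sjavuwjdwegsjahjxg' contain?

The vowels are a, u, e, a, x — 5 nuclei, so 5 syllables.
V1 /a/ – V2 /u/: /v/ → onset of the next syllable (single consonants are always licit onsets).
V2 /u/ – V3 /e/: cluster /wjdw/ — the longest permitted-onset suffix is /dw/; onset = /dw/, preceding coda = /wj/.
V3 /e/ – V4 /a/: /gsj/; trying suffixes from longest down, /sj/ is the first permitted one, so coda /g/ | onset /sj/.
V4 /a/ – V5 /x/: cluster /hj/ — /hj/ is itself a permitted onset, so the whole cluster goes right; preceding coda = ∅.
Syllabification: sja.vuwj.dweg.sja.hjxg.
Classifying each syllable: /sja/ (open), /vuwj/ (closed), /dweg/ (closed), /sja/ (open), /hjxg/ (closed).
Closed syllables: 3.

3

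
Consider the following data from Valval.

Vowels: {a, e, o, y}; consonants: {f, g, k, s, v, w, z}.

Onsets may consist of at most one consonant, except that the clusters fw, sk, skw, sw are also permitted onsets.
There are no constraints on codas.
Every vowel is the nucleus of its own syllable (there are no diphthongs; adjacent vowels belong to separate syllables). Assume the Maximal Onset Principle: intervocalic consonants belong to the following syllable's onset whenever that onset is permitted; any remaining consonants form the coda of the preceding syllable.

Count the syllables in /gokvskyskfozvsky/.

4

Vowels present: o, y, o, y; each is a nucleus, giving 4 syllables.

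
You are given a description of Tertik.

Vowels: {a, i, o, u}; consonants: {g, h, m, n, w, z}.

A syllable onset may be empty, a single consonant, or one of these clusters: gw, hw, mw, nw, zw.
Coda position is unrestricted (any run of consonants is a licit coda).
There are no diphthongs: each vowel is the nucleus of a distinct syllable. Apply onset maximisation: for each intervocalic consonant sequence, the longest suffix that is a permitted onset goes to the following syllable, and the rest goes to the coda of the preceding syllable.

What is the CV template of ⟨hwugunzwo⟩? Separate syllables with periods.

CCV.CVC.CCV

Vowels present: u, u, o; each is a nucleus, giving 3 syllables.
V1 /u/ – V2 /u/: /g/ → onset of the next syllable (single consonants are always licit onsets).
V2 /u/ – V3 /o/: /nzw/ splits as /n/ + /zw/ (/zw/ is the longest suffix that is a licit onset).
Putting it together: hwu.gun.zwo.
Mapping each syllable to C/V: /hwu/ → CCV, /gun/ → CVC, /zwo/ → CCV.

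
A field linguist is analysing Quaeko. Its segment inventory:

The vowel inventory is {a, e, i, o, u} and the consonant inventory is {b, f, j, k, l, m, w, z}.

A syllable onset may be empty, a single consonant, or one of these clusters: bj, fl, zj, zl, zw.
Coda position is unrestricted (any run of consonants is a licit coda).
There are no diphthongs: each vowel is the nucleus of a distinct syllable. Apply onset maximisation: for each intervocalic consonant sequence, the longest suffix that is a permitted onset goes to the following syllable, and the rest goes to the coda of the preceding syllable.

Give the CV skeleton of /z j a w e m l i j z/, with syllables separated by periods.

The vowels are a, e, i — 3 nuclei, so 3 syllables.
Between /a/ (V1) and /e/ (V2): /w/ → onset of the next syllable (single consonants are always licit onsets).
Between /e/ (V2) and /i/ (V3): /ml/; trying suffixes from longest down, /l/ is the first permitted one, so coda /m/ | onset /l/.
Putting it together: zja.wem.lijz.
Mapping each syllable to C/V: /zja/ → CCV, /wem/ → CVC, /lijz/ → CVCC.

CCV.CVC.CVCC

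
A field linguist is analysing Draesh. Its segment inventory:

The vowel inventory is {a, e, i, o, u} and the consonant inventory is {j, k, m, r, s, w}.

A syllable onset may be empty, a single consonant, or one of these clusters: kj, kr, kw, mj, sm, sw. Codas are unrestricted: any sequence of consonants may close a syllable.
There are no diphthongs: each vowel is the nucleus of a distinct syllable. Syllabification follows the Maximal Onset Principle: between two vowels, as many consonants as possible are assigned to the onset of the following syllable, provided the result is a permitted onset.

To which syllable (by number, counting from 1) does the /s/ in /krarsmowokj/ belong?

2

Vowels present: a, o, o; each is a nucleus, giving 3 syllables.
/a…o/ gap (V1→V2): /rsm/ splits as /r/ + /sm/ (/sm/ is the longest suffix that is a licit onset).
/o…o/ gap (V2→V3): just /w/ — single C goes to the following onset.
Putting it together: krar.smo.wokj.
The /s/ is in the onset of syllable 2 (/smo/).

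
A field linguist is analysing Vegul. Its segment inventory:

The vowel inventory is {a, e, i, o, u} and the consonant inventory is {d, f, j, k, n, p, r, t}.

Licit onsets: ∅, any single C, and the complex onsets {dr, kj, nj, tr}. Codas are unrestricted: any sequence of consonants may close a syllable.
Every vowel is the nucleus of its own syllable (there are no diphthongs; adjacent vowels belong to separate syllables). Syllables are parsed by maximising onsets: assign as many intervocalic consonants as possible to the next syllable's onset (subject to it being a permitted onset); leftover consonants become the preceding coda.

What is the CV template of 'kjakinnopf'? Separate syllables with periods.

The vowels are a, i, o — 3 nuclei, so 3 syllables.
V1 /a/ – V2 /i/: /k/ is a single consonant, so it becomes the next onset.
V2 /i/ – V3 /o/: cluster /nn/ — the longest permitted-onset suffix is /n/; onset = /n/, preceding coda = /n/.
Syllabification: kja.kin.nopf.
Mapping each syllable to C/V: /kja/ → CCV, /kin/ → CVC, /nopf/ → CVCC.

CCV.CVC.CVCC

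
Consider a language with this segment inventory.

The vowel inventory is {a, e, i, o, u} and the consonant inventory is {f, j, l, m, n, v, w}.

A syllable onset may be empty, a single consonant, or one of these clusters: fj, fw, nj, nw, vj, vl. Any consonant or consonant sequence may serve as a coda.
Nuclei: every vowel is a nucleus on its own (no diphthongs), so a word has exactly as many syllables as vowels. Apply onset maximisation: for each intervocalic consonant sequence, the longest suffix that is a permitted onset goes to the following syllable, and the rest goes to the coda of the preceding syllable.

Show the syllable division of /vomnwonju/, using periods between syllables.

vom.nwo.nju

Nuclei (vowels): o, o, u → 3 syllables.
V1 /o/ – V2 /o/: /mnw/; trying suffixes from longest down, /nw/ is the first permitted one, so coda /m/ | onset /nw/.
V2 /o/ – V3 /u/: /nj/ — entire cluster is a permitted onset → onset /nj/, coda ∅.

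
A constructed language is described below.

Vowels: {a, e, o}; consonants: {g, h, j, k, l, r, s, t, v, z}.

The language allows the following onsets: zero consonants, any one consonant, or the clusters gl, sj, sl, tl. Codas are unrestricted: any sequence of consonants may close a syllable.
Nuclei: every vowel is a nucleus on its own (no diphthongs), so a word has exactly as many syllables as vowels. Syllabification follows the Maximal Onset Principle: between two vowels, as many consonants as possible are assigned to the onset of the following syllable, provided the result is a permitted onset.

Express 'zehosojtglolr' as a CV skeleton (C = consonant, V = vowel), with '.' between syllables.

CV.CV.CVCC.CCVCC

Nuclei (vowels): e, o, o, o → 4 syllables.
V1 /e/ – V2 /o/: /h/ is a single consonant, so it becomes the next onset.
V2 /o/ – V3 /o/: /s/ is a single consonant, so it becomes the next onset.
V3 /o/ – V4 /o/: cluster /jtgl/ — the longest permitted-onset suffix is /gl/; onset = /gl/, preceding coda = /jt/.
So the parse is ze.ho.sojt.glolr.
Mapping each syllable to C/V: /ze/ → CV, /ho/ → CV, /sojt/ → CVCC, /glolr/ → CCVCC.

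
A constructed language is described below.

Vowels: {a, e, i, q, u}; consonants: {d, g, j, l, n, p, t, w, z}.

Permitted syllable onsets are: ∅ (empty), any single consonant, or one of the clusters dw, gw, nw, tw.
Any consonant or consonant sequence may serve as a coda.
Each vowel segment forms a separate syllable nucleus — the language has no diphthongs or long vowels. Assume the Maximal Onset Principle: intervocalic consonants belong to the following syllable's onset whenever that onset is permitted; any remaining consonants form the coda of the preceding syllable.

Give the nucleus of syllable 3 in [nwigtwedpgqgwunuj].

The vowels are i, e, q, u, u — 5 nuclei, so 5 syllables.
The third nucleus (vowel 3 from the left) is /q/.

q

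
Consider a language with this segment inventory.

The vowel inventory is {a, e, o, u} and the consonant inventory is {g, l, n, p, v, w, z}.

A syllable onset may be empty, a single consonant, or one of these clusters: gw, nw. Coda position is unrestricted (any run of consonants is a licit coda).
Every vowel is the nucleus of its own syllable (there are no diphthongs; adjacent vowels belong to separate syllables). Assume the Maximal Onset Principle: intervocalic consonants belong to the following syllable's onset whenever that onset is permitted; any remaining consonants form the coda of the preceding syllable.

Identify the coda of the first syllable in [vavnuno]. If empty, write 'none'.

Nuclei (vowels): a, u, o → 3 syllables.
V1 /a/ – V2 /u/: cluster /vn/ — the longest permitted-onset suffix is /n/; onset = /n/, preceding coda = /v/.
V2 /u/ – V3 /o/: /n/ → onset of the next syllable (single consonants are always licit onsets).
Result: vav.nu.no.
Syllable 1 is /vav/: onset /v/, nucleus /a/, coda /v/.

v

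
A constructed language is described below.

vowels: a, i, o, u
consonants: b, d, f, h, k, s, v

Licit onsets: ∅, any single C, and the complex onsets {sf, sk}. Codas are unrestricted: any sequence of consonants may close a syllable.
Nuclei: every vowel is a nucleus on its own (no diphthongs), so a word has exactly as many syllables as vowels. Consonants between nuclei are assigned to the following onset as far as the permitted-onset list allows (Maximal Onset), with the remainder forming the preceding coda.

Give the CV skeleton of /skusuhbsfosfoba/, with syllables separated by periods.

CCV.CVCC.CCV.CCV.CV

Vowels present: u, u, o, o, a; each is a nucleus, giving 5 syllables.
V1 /u/ – V2 /u/: /s/ → onset of the next syllable (single consonants are always licit onsets).
V2 /u/ – V3 /o/: /hbsf/; trying suffixes from longest down, /sf/ is the first permitted one, so coda /hb/ | onset /sf/.
V3 /o/ – V4 /o/: /sf/ is a licit onset in full, so it all attaches to the next syllable.
V4 /o/ – V5 /a/: /b/ → onset of the next syllable (single consonants are always licit onsets).
So the parse is sku.suhb.sfo.sfo.ba.
Mapping each syllable to C/V: /sku/ → CCV, /suhb/ → CVCC, /sfo/ → CCV, /sfo/ → CCV, /ba/ → CV.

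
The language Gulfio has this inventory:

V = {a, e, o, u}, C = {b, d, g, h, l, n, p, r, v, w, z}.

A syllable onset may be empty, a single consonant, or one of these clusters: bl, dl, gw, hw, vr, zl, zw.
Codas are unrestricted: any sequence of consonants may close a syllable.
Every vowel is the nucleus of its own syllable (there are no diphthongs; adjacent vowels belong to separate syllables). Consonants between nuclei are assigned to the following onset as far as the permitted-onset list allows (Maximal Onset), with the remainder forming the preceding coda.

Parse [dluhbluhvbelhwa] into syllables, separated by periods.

Vowels present: u, u, e, a; each is a nucleus, giving 4 syllables.
V1 /u/ – V2 /u/: /hbl/ splits as /h/ + /bl/ (/bl/ is the longest suffix that is a licit onset).
V2 /u/ – V3 /e/: cluster /hvb/ — the longest permitted-onset suffix is /b/; onset = /b/, preceding coda = /hv/.
V3 /e/ – V4 /a/: /lhw/; trying suffixes from longest down, /hw/ is the first permitted one, so coda /l/ | onset /hw/.

dluh.bluhv.bel.hwa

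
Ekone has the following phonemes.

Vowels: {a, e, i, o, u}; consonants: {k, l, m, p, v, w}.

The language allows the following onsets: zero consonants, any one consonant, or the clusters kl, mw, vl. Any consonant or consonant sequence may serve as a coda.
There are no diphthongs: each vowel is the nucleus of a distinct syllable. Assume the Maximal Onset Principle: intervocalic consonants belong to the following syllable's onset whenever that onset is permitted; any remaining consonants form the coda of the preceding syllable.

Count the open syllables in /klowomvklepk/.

1

The vowels are o, o, e — 3 nuclei, so 3 syllables.
σ1/σ2 boundary: /w/ is a single consonant, so it becomes the next onset.
σ2/σ3 boundary: /mvkl/ splits as /mv/ + /kl/ (/kl/ is the longest suffix that is a licit onset).
Syllabification: klo.womv.klepk.
Classifying each syllable: /klo/ (open), /womv/ (closed), /klepk/ (closed).
Open syllables: 1.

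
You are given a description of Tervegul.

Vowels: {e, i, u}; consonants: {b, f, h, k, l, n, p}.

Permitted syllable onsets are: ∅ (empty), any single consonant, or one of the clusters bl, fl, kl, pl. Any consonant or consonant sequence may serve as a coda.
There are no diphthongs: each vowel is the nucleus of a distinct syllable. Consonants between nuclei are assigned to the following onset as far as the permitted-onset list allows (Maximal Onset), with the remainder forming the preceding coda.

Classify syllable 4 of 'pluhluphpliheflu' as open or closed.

open

Vowels present: u, u, i, e, u; each is a nucleus, giving 5 syllables.
Between /u/ (V1) and /u/ (V2): cluster /hl/ — the longest permitted-onset suffix is /l/; onset = /l/, preceding coda = /h/.
Between /u/ (V2) and /i/ (V3): cluster /phpl/ — the longest permitted-onset suffix is /pl/; onset = /pl/, preceding coda = /ph/.
Between /i/ (V3) and /e/ (V4): just /h/ — single C goes to the following onset.
Between /e/ (V4) and /u/ (V5): cluster /fl/ — /fl/ is itself a permitted onset, so the whole cluster goes right; preceding coda = ∅.
Result: pluh.luph.pli.he.flu.
Syllable 4 is /he/; it ends in its nucleus with no coda, so it is open.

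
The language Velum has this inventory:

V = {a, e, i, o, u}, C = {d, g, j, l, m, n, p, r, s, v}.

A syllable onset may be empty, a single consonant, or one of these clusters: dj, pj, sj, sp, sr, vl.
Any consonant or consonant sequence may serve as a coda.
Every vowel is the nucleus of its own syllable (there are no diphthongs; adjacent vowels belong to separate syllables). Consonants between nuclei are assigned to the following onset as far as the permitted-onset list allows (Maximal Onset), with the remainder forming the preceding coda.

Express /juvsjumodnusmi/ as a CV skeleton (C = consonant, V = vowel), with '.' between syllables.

CVC.CCV.CVC.CVC.CV

Nuclei (vowels): u, u, o, u, i → 5 syllables.
Between /u/ (V1) and /u/ (V2): /vsj/ splits as /v/ + /sj/ (/sj/ is the longest suffix that is a licit onset).
Between /u/ (V2) and /o/ (V3): /m/ is a single consonant, so it becomes the next onset.
Between /o/ (V3) and /u/ (V4): /dn/ splits as /d/ + /n/ (/n/ is the longest suffix that is a licit onset).
Between /u/ (V4) and /i/ (V5): /sm/; trying suffixes from longest down, /m/ is the first permitted one, so coda /s/ | onset /m/.
Syllabification: juv.sju.mod.nus.mi.
Mapping each syllable to C/V: /juv/ → CVC, /sju/ → CCV, /mod/ → CVC, /nus/ → CVC, /mi/ → CV.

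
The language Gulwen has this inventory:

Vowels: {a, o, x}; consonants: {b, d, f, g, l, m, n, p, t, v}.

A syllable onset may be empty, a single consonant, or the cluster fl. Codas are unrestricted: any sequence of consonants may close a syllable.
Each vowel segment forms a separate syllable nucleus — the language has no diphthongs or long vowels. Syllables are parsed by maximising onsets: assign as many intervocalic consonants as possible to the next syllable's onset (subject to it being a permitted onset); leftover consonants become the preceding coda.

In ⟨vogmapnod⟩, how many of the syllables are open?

The vowels are o, a, o — 3 nuclei, so 3 syllables.
Between /o/ (V1) and /a/ (V2): /gm/ — longest licit onset from the right is /m/, leaving /g/ as coda.
Between /a/ (V2) and /o/ (V3): /pn/; trying suffixes from longest down, /n/ is the first permitted one, so coda /p/ | onset /n/.
Putting it together: vog.map.nod.
Classifying each syllable: /vog/ (closed), /map/ (closed), /nod/ (closed).
Open syllables: 0.

0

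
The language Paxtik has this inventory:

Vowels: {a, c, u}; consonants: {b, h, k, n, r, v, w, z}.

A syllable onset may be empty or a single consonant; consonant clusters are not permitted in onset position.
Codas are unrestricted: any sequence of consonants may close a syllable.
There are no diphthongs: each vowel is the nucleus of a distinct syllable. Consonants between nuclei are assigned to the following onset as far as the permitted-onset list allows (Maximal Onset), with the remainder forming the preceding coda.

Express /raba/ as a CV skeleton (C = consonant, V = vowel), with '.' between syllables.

CV.CV

Nuclei (vowels): a, a → 2 syllables.
V1 /a/ – V2 /a/: just /b/ — single C goes to the following onset.
So the parse is ra.ba.
Mapping each syllable to C/V: /ra/ → CV, /ba/ → CV.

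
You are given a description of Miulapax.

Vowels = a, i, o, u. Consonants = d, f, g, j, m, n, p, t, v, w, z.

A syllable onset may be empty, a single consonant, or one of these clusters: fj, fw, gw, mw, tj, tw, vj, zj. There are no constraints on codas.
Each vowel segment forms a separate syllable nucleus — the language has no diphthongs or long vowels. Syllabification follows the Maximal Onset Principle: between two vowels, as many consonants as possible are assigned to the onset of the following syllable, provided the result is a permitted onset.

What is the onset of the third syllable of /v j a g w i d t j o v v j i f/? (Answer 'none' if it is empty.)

The vowels are a, i, o, i — 4 nuclei, so 4 syllables.
/a…i/ gap (V1→V2): /gw/ is a licit onset in full, so it all attaches to the next syllable.
/i…o/ gap (V2→V3): /dtj/ splits as /d/ + /tj/ (/tj/ is the longest suffix that is a licit onset).
/o…i/ gap (V3→V4): /vvj/; trying suffixes from longest down, /vj/ is the first permitted one, so coda /v/ | onset /vj/.
So the parse is vja.gwid.tjov.vjif.
Syllable 3 is /tjov/: onset /tj/, nucleus /o/, coda /v/.

tj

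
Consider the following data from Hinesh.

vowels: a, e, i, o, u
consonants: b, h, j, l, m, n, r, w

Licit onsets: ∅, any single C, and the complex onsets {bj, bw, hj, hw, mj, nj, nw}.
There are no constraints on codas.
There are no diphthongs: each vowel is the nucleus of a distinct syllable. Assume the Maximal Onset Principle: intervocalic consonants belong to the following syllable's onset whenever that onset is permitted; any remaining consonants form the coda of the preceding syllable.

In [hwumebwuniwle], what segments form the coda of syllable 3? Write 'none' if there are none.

The vowels are u, e, u, i, e — 5 nuclei, so 5 syllables.
/u…e/ gap (V1→V2): /m/ is a single consonant, so it becomes the next onset.
/e…u/ gap (V2→V3): /bw/ — entire cluster is a permitted onset → onset /bw/, coda ∅.
/u…i/ gap (V3→V4): /n/ → onset of the next syllable (single consonants are always licit onsets).
/i…e/ gap (V4→V5): /wl/; trying suffixes from longest down, /l/ is the first permitted one, so coda /w/ | onset /l/.
So the parse is hwu.me.bwu.niw.le.
Syllable 3 is /bwu/: onset /bw/, nucleus /u/, coda ∅.

none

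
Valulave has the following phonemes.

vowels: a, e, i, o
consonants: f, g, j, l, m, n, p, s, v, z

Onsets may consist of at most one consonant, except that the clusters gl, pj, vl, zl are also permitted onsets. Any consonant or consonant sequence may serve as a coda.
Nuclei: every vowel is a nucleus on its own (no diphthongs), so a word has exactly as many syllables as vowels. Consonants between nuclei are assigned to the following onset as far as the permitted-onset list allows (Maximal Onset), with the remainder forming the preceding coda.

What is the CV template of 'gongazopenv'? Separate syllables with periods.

CVC.CV.CV.CVCC

Nuclei (vowels): o, a, o, e → 4 syllables.
V1 /o/ – V2 /a/: /ng/ — longest licit onset from the right is /g/, leaving /n/ as coda.
V2 /a/ – V3 /o/: just /z/ — single C goes to the following onset.
V3 /o/ – V4 /e/: just /p/ — single C goes to the following onset.
Result: gon.ga.zo.penv.
Mapping each syllable to C/V: /gon/ → CVC, /ga/ → CV, /zo/ → CV, /penv/ → CVCC.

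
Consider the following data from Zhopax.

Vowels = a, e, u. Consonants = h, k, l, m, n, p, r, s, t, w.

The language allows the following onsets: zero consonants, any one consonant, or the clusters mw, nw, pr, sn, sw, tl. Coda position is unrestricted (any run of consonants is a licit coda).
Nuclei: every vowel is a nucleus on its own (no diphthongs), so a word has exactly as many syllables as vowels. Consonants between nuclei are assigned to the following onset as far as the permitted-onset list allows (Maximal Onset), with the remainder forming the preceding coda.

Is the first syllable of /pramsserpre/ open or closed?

closed

Nuclei (vowels): a, e, e → 3 syllables.
σ1/σ2 boundary: /mss/ splits as /ms/ + /s/ (/s/ is the longest suffix that is a licit onset).
σ2/σ3 boundary: /rpr/; trying suffixes from longest down, /pr/ is the first permitted one, so coda /r/ | onset /pr/.
So the parse is prams.ser.pre.
Syllable 1 is /prams/ with coda /ms/, so it is closed.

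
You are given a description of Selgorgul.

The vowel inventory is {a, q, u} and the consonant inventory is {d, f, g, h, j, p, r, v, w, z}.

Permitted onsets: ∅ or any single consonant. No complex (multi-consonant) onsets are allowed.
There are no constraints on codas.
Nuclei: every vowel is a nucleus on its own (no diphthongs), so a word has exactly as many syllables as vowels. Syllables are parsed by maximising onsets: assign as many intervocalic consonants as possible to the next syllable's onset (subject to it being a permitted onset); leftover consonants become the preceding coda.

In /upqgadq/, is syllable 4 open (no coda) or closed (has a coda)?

Nuclei (vowels): u, q, a, q → 4 syllables.
V1 /u/ – V2 /q/: /p/ is a single consonant, so it becomes the next onset.
V2 /q/ – V3 /a/: just /g/ — single C goes to the following onset.
V3 /a/ – V4 /q/: /d/ is a single consonant, so it becomes the next onset.
So the parse is u.pq.ga.dq.
Syllable 4 is /dq/; it ends in its nucleus with no coda, so it is open.

open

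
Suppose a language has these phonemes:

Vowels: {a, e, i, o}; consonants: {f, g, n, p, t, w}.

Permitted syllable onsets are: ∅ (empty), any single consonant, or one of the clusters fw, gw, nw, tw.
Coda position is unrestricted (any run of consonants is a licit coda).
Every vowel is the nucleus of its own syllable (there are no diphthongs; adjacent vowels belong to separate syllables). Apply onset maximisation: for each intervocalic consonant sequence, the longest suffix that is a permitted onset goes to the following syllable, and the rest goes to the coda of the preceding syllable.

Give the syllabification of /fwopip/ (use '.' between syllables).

fwo.pip

Vowels present: o, i; each is a nucleus, giving 2 syllables.
σ1/σ2 boundary: /p/ is a single consonant, so it becomes the next onset.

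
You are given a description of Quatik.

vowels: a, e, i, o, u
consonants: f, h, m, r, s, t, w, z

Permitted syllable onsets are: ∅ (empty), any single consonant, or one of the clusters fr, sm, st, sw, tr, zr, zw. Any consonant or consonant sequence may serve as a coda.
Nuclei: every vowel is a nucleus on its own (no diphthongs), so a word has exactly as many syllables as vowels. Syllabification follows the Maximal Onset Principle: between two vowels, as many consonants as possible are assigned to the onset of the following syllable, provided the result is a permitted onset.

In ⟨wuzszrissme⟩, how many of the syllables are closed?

Nuclei (vowels): u, i, e → 3 syllables.
V1 /u/ – V2 /i/: /zszr/; trying suffixes from longest down, /zr/ is the first permitted one, so coda /zs/ | onset /zr/.
V2 /i/ – V3 /e/: /ssm/; trying suffixes from longest down, /sm/ is the first permitted one, so coda /s/ | onset /sm/.
Putting it together: wuzs.zris.sme.
Classifying each syllable: /wuzs/ (closed), /zris/ (closed), /sme/ (open).
Closed syllables: 2.

2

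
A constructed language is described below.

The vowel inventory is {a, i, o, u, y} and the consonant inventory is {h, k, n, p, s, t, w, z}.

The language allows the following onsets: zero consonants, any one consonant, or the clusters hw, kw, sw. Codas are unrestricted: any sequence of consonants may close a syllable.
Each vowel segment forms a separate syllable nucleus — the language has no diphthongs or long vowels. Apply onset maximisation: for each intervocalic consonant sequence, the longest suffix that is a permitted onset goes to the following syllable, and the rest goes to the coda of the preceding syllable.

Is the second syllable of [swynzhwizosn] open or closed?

The vowels are y, i, o — 3 nuclei, so 3 syllables.
V1 /y/ – V2 /i/: cluster /nzhw/ — the longest permitted-onset suffix is /hw/; onset = /hw/, preceding coda = /nz/.
V2 /i/ – V3 /o/: just /z/ — single C goes to the following onset.
Putting it together: swynz.hwi.zosn.
Syllable 2 is /hwi/; it ends in its nucleus with no coda, so it is open.

open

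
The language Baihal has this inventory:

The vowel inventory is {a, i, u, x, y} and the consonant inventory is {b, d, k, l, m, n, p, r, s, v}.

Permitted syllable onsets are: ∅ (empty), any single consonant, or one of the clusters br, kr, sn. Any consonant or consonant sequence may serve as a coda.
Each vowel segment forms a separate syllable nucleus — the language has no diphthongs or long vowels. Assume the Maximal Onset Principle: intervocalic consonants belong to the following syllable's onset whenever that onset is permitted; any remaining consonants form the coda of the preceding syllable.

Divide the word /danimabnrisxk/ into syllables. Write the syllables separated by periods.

Nuclei (vowels): a, i, a, i, x → 5 syllables.
V1 /a/ – V2 /i/: /n/ is a single consonant, so it becomes the next onset.
V2 /i/ – V3 /a/: just /m/ — single C goes to the following onset.
V3 /a/ – V4 /i/: /bnr/; trying suffixes from longest down, /r/ is the first permitted one, so coda /bn/ | onset /r/.
V4 /i/ – V5 /x/: /s/ → onset of the next syllable (single consonants are always licit onsets).

da.ni.mabn.ri.sxk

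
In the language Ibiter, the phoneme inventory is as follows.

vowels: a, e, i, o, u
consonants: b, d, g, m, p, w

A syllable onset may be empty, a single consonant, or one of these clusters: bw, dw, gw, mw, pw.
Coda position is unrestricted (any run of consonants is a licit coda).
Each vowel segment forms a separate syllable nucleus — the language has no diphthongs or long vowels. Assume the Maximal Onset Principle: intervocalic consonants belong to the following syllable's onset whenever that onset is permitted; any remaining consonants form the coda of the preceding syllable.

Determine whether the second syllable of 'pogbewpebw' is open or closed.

Nuclei (vowels): o, e, e → 3 syllables.
Between /o/ (V1) and /e/ (V2): /gb/ — longest licit onset from the right is /b/, leaving /g/ as coda.
Between /e/ (V2) and /e/ (V3): /wp/ splits as /w/ + /p/ (/p/ is the longest suffix that is a licit onset).
Syllabification: pog.bew.pebw.
Syllable 2 is /bew/ with coda /w/, so it is closed.

closed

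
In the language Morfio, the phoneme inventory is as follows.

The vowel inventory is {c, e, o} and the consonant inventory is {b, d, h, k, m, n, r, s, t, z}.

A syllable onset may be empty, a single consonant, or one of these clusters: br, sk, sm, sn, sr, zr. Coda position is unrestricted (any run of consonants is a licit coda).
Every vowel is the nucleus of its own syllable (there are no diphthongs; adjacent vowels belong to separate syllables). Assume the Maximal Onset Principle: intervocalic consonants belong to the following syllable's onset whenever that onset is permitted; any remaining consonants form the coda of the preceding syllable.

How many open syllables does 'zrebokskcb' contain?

1

Nuclei (vowels): e, o, c → 3 syllables.
Between /e/ (V1) and /o/ (V2): just /b/ — single C goes to the following onset.
Between /o/ (V2) and /c/ (V3): cluster /ksk/ — the longest permitted-onset suffix is /sk/; onset = /sk/, preceding coda = /k/.
Result: zre.bok.skcb.
Classifying each syllable: /zre/ (open), /bok/ (closed), /skcb/ (closed).
Open syllables: 1.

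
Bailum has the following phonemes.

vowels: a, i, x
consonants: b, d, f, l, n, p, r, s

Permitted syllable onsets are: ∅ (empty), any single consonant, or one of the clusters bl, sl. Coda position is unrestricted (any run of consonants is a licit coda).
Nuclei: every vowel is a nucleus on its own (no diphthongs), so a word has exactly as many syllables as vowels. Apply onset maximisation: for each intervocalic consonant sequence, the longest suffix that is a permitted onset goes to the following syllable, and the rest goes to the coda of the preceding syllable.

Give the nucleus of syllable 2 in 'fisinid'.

Vowels present: i, i, i; each is a nucleus, giving 3 syllables.
The second nucleus (vowel 2 from the left) is /i/.

i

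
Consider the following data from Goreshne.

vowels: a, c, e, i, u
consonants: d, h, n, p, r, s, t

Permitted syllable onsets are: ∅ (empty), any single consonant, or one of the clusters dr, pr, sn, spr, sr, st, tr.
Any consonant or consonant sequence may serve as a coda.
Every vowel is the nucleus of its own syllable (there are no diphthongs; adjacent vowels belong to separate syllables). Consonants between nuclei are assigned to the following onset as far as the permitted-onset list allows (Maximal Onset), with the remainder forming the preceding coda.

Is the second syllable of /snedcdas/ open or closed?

open

The vowels are e, c, a — 3 nuclei, so 3 syllables.
/e…c/ gap (V1→V2): /d/ is a single consonant, so it becomes the next onset.
/c…a/ gap (V2→V3): /d/ → onset of the next syllable (single consonants are always licit onsets).
So the parse is sne.dc.das.
Syllable 2 is /dc/; it ends in its nucleus with no coda, so it is open.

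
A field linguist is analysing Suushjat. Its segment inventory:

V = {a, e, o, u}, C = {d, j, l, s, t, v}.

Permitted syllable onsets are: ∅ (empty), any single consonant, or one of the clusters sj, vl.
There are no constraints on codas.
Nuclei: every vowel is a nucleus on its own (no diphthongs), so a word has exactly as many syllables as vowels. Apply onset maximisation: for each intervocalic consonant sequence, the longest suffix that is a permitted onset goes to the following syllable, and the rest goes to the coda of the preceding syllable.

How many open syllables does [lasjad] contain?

The vowels are a, a — 2 nuclei, so 2 syllables.
/a…a/ gap (V1→V2): /sj/ is a licit onset in full, so it all attaches to the next syllable.
So the parse is la.sjad.
Classifying each syllable: /la/ (open), /sjad/ (closed).
Open syllables: 1.

1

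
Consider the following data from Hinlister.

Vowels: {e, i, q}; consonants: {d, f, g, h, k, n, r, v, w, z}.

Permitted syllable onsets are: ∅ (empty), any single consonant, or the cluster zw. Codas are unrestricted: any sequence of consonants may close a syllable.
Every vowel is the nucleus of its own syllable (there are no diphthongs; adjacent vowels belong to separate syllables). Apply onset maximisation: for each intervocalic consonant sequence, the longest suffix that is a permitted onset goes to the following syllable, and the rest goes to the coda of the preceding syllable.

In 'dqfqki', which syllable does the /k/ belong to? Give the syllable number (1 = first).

Nuclei (vowels): q, q, i → 3 syllables.
σ1/σ2 boundary: /f/ is a single consonant, so it becomes the next onset.
σ2/σ3 boundary: /k/ → onset of the next syllable (single consonants are always licit onsets).
So the parse is dq.fq.ki.
The /k/ is in the onset of syllable 3 (/ki/).

3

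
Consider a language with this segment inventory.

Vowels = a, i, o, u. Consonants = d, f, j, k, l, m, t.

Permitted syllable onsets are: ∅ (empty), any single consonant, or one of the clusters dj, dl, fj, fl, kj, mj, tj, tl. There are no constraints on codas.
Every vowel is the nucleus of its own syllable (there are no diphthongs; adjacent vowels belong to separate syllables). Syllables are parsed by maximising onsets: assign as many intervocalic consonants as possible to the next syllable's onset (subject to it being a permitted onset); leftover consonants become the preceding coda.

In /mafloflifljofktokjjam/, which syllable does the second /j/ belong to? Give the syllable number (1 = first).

5

Nuclei (vowels): a, o, i, o, o, a → 6 syllables.
Between /a/ (V1) and /o/ (V2): /fl/ — entire cluster is a permitted onset → onset /fl/, coda ∅.
Between /o/ (V2) and /i/ (V3): cluster /fl/ — /fl/ is itself a permitted onset, so the whole cluster goes right; preceding coda = ∅.
Between /i/ (V3) and /o/ (V4): /flj/ splits as /fl/ + /j/ (/j/ is the longest suffix that is a licit onset).
Between /o/ (V4) and /o/ (V5): /fkt/; trying suffixes from longest down, /t/ is the first permitted one, so coda /fk/ | onset /t/.
Between /o/ (V5) and /a/ (V6): /kjj/ — longest licit onset from the right is /j/, leaving /kj/ as coda.
So the parse is ma.flo.flifl.jofk.tokj.jam.
The second /j/ is in the coda of syllable 5 (/tokj/).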